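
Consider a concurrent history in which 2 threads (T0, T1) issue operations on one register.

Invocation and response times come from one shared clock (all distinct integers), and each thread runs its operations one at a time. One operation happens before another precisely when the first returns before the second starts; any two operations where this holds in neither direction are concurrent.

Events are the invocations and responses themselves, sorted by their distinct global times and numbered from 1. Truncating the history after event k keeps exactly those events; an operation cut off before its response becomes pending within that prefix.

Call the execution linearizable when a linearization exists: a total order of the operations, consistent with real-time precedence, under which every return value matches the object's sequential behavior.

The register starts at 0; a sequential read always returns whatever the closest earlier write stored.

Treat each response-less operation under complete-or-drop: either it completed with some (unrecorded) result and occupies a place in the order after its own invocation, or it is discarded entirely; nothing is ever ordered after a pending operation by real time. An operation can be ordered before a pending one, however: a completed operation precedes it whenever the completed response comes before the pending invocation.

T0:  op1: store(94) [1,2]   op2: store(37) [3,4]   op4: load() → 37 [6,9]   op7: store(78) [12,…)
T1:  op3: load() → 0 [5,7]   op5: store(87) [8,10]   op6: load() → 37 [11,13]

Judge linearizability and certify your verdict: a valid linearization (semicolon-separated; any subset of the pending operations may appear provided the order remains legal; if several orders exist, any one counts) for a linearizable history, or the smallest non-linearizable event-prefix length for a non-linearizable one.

not linearizable — minimal violating prefix: 7 events

through event 6 a valid linearization exists; event 7 (op3 responding at time 7) ends that
the sole real-time-consistent order of 3 completed operations fails the register replay
every completion of the 1 pending operation (op4) was checked; none linearizes
for example op1, op2, op3 (pending dropped) fails at step 3: op3 load() → 0 is not legal there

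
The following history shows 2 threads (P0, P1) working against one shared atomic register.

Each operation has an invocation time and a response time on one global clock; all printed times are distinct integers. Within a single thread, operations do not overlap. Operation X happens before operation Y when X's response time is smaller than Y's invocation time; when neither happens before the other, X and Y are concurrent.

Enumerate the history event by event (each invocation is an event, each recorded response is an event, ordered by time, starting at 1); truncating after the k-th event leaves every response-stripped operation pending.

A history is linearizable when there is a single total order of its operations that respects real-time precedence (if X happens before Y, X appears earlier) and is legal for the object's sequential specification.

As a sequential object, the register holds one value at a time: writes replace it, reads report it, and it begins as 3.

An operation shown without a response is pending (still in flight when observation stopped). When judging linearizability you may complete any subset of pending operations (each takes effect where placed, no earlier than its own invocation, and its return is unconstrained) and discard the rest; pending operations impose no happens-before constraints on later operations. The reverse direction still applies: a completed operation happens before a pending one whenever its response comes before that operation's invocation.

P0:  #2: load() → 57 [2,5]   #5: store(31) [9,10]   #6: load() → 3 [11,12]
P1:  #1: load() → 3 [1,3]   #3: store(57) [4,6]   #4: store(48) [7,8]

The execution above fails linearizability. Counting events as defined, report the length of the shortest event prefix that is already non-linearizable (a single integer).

events 1..11 are still linearizable — one witness is #1, #3, #2, #4, #5:
1. #1 load() → 3, leaving value 3
2. #3 store(57), leaving value 57
3. #2 load() → 57, leaving value 57
4. #4 store(48), leaving value 48
5. #5 store(31), leaving value 31
include event 12 — #6 responding at 12 — and every candidate order breaks
for example #1, #2, #3, #4, #5, #6 fails at step 2: #2 load() → 57 is not legal there
for example #1, #3, #2, #4, #5, #6 fails at step 6: #6 load() → 3 is not legal there

12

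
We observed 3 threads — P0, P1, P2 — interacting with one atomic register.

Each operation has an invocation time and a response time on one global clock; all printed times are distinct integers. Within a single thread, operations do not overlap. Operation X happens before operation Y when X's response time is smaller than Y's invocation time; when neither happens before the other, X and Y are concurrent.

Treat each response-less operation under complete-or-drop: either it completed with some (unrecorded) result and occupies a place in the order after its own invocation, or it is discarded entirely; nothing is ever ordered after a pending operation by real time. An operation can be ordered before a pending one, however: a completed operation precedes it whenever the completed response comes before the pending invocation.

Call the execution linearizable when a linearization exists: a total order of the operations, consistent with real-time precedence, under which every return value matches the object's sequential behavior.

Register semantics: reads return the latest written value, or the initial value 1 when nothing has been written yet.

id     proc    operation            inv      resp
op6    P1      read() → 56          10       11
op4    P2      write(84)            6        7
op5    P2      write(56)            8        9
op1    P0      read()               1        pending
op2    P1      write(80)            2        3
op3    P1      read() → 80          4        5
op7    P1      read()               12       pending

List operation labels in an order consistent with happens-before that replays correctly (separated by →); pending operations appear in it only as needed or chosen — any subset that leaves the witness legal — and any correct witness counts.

op1 → op2 → op3 → op4 → op5 → op6

step 1: op1 read() (pending, included) — value 1
step 2: op2 write(80) — value 80
step 3: op3 read() → 80 — value 80
step 4: op4 write(84) — value 84
step 5: op5 write(56) — value 56
step 6: op6 read() → 56 — value 56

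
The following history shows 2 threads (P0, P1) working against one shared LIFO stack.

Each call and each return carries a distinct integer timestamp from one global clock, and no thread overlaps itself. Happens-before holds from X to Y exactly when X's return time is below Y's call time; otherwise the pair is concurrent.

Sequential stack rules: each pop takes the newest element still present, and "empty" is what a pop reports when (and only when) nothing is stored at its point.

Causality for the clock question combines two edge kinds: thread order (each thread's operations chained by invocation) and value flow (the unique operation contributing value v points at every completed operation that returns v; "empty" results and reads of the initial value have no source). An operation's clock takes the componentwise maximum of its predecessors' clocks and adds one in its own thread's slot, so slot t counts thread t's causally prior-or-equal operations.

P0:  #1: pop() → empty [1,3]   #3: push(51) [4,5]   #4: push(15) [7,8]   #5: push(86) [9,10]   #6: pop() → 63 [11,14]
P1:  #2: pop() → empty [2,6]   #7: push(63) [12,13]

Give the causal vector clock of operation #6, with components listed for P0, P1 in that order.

no predecessors for #2 (invoked 2): P1 increments from zero → (0, 1)
no predecessors for #1 (invoked 1): P0 increments from zero → (1, 0)
#7, invoked 12, takes VC(#2)=(0, 1) under max, adds 1 for P1 → (0, 2)
#3, invoked 4, takes VC(#1)=(1, 0) under max, adds 1 for P0 → (2, 0)
#4, invoked 7, takes VC(#3)=(2, 0) under max, adds 1 for P0 → (3, 0)
#5, invoked 9, takes VC(#4)=(3, 0) under max, adds 1 for P0 → (4, 0)
#6, invoked 11, takes VC(#5)=(4, 0), VC(#7)=(0, 2) under max, adds 1 for P0 → (5, 2)
target: VC(#6) = (5, 2)

(5, 2)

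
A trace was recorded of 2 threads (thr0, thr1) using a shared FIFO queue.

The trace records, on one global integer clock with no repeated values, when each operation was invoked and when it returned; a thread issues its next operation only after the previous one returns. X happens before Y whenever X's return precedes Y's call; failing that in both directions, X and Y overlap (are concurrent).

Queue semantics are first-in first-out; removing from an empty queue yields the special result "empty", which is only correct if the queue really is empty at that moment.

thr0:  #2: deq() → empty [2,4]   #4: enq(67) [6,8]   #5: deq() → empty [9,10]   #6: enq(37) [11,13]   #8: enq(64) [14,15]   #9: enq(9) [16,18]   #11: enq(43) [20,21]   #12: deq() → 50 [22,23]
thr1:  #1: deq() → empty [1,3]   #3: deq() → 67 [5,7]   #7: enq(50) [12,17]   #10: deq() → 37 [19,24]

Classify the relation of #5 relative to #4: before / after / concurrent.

after

#5 spans [9,10], #4 spans [6,8]
resp(#4)=8 < inv(#5)=9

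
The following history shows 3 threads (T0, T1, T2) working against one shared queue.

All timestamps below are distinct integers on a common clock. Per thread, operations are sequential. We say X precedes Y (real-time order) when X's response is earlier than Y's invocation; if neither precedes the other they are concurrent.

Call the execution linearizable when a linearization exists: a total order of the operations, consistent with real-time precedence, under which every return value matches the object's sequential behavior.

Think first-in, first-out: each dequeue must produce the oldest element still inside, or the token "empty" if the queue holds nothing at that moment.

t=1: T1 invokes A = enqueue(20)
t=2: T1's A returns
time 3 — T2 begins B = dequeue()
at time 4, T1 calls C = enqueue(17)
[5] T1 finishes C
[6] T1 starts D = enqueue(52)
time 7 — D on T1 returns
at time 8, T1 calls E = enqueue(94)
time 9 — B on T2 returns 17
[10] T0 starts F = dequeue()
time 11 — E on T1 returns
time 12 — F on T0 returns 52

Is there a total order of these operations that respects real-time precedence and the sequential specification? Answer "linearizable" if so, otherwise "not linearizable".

not linearizable

cut after 8 events: linearizable; cut after 9 events (B responds, time 9): not linearizable
real-time-consistent orders of the 4 completed operations: 3 — all fail the queue replay
including or dropping the 1 pending operation (E) in any combination fails
sample order A, B, C, D (pending dropped) stalls at step 2 — B dequeue() → 17 has no legal effect
sample order A, C, B, D (pending dropped) stalls at step 3 — B dequeue() → 17 has no legal effect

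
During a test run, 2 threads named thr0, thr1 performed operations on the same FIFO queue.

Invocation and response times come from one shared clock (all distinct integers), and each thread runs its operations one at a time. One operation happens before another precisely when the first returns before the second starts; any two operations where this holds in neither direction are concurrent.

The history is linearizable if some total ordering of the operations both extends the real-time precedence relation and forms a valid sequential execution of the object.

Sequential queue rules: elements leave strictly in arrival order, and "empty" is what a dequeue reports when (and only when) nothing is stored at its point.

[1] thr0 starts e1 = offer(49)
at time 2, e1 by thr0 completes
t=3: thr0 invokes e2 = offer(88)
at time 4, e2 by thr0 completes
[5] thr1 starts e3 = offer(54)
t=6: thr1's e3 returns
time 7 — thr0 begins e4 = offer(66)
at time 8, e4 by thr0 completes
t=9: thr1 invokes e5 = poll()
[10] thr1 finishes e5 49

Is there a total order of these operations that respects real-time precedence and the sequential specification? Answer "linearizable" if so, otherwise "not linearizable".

linearizable

one valid linearization: e1, e2, e3, e4, e5
after step 1 (e1 offer(49)): queue <49>
after step 2 (e2 offer(88)): queue <49,88>
after step 3 (e3 offer(54)): queue <49,88,54>
after step 4 (e4 offer(66)): queue <49,88,54,66>
after step 5 (e5 poll() → 49): queue <88,54,66>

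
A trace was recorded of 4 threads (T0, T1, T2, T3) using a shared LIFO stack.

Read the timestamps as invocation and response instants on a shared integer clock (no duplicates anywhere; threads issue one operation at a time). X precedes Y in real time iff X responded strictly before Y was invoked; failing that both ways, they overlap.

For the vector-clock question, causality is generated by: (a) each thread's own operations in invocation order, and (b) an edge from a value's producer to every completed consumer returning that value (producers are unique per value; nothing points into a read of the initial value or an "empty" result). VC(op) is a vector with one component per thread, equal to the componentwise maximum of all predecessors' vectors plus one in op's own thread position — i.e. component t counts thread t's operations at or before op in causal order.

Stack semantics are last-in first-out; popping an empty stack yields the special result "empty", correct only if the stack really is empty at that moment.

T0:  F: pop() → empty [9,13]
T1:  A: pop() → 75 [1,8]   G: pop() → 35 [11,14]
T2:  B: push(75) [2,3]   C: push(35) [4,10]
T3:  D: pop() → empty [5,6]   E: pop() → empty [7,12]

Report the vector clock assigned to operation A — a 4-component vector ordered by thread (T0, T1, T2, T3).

root op D, invoked 5: fresh clock plus T3's own tick → (0, 0, 0, 1)
root op B, invoked 2: fresh clock plus T2's own tick → (0, 0, 1, 0)
root op F, invoked 9: fresh clock plus T0's own tick → (1, 0, 0, 0)
from VC(D)=(0, 0, 0, 1), E (invoked 7) maxes components and bumps T3 → (0, 0, 0, 2)
from VC(B)=(0, 0, 1, 0), C (invoked 4) maxes components and bumps T2 → (0, 0, 2, 0)
from VC(B)=(0, 0, 1, 0), A (invoked 1) maxes components and bumps T1 → (0, 1, 1, 0)
from VC(A)=(0, 1, 1, 0), VC(C)=(0, 0, 2, 0), G (invoked 11) maxes components and bumps T1 → (0, 2, 2, 0)
target: VC(A) = (0, 1, 1, 0)

(0, 1, 1, 0)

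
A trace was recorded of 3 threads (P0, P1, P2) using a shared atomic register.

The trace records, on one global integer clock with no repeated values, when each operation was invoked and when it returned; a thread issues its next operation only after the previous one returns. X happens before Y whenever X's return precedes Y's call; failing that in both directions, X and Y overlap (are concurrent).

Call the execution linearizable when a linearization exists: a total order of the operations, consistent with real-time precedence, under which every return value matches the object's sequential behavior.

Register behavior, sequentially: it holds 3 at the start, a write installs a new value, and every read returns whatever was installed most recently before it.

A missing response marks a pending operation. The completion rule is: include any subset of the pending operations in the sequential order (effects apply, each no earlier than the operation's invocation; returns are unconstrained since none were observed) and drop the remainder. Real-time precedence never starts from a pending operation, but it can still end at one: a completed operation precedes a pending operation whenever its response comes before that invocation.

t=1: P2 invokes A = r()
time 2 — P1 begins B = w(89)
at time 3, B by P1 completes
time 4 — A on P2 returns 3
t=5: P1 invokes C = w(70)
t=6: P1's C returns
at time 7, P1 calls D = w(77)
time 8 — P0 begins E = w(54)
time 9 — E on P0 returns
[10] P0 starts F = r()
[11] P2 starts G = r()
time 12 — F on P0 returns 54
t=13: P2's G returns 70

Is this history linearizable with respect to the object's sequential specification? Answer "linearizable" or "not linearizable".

not linearizable

already the first 13 events (up to G's response at time 13) admit no linearization; the first 12 still do
no legal order exists: 4 real-time-consistent candidates over 6 completed atomic register operations, all rejected
every completion of the 1 pending operation (D) was checked; none linearizes
e.g. A, B, C, E, F, G (pending dropped): illegal at step 6, since G r() → 70 cannot apply there
e.g. A, B, C, E, G, F (pending dropped): illegal at step 5, since G r() → 70 cannot apply there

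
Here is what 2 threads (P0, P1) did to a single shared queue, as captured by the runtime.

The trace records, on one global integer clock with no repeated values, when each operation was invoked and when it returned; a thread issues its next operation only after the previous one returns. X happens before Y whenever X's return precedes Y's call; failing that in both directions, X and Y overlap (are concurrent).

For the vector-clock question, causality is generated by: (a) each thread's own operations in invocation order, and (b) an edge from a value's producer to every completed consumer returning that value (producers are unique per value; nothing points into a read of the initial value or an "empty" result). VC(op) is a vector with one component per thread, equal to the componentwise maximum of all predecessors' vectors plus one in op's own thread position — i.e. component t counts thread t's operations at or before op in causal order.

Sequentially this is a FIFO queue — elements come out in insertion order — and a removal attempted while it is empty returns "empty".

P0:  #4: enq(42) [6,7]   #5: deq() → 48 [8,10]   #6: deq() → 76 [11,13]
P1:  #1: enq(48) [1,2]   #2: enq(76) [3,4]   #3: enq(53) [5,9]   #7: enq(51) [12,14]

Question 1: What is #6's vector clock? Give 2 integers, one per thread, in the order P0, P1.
Answer: (3, 2)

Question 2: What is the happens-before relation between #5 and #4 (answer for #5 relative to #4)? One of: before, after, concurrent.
Answer: after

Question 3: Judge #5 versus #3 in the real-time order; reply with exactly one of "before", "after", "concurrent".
Answer: concurrent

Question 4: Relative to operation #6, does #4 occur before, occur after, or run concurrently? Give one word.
Answer: before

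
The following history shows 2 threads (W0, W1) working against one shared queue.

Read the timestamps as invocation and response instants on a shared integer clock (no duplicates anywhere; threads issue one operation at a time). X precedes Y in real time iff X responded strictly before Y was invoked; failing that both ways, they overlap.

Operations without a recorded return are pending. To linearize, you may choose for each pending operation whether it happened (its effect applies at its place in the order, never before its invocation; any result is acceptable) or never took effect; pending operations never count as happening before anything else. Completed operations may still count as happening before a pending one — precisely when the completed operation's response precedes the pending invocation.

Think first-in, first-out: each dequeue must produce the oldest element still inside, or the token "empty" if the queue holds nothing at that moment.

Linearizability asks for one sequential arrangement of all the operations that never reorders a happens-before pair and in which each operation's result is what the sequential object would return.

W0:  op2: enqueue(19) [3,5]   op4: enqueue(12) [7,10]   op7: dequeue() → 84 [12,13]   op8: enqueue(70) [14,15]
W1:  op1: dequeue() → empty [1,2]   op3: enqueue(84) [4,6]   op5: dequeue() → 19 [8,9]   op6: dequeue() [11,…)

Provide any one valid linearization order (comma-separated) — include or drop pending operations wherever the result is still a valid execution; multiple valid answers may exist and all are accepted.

op1, op2, op3, op4, op5, op7, op6, op8

1. op1 dequeue() → empty, leaving queue <>
2. op2 enqueue(19), leaving queue <19>
3. op3 enqueue(84), leaving queue <19,84>
4. op4 enqueue(12), leaving queue <19,84,12>
5. op5 dequeue() → 19, leaving queue <84,12>
6. op7 dequeue() → 84, leaving queue <12>
7. op6 dequeue() (pending, included), leaving queue <>
8. op8 enqueue(70), leaving queue <70>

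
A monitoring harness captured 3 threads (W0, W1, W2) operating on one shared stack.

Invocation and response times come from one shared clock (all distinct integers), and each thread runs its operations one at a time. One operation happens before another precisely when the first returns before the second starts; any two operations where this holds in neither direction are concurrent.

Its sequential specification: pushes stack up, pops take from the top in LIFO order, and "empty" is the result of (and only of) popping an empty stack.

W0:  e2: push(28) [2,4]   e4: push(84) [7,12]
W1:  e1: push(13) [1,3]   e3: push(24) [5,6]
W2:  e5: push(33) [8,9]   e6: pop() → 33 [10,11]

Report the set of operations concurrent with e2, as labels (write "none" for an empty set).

e2 spans [2,4]; an op avoiding the whole window 2..4 is ordered, any other is concurrent
e1 [1,3]: concurrent
e3 [5,6]: after
e4 [7,12]: after
e5 [8,9]: after
e6 [10,11]: after

e1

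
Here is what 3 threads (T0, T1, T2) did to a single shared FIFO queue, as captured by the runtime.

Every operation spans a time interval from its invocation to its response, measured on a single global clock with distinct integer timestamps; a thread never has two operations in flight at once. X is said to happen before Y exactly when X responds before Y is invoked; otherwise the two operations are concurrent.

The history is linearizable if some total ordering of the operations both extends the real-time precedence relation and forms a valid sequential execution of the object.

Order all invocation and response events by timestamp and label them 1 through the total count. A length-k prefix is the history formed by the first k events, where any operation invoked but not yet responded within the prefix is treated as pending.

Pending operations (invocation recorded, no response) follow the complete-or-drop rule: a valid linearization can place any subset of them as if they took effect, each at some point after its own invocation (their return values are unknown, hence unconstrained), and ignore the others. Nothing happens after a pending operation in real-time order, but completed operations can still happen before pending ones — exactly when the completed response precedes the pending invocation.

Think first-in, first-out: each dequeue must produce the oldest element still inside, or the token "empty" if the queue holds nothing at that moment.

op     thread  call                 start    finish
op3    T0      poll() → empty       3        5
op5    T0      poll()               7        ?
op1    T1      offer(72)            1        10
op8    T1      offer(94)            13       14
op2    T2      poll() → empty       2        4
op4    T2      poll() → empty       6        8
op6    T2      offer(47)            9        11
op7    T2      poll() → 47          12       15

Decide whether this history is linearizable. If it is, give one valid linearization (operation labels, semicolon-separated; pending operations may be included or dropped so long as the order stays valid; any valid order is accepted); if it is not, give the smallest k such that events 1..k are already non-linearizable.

linearizable — witness: op2; op3; op1; op5; op4; op6; op7; op8

1. op2 poll() → empty, leaving queue <>
2. op3 poll() → empty, leaving queue <>
3. op1 offer(72), leaving queue <72>
4. op5 poll() (pending, included), leaving queue <>
5. op4 poll() → empty, leaving queue <>
6. op6 offer(47), leaving queue <47>
7. op7 poll() → 47, leaving queue <>
8. op8 offer(94), leaving queue <94>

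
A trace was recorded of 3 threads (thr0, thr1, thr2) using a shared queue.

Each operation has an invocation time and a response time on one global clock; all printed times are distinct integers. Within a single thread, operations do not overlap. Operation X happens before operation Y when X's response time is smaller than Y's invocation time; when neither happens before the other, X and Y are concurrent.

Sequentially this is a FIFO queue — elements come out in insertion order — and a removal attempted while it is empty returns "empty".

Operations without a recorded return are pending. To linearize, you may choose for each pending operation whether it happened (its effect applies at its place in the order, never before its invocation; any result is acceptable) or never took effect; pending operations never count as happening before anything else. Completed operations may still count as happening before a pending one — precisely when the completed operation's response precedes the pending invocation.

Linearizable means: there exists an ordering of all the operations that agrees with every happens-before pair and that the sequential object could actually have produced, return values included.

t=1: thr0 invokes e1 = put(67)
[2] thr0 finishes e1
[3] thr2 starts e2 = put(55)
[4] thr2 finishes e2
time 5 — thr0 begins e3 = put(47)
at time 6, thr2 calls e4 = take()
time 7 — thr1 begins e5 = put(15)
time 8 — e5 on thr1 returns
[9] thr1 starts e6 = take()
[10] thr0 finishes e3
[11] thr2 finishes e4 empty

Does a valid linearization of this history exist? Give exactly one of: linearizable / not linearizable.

not linearizable

the violation lands at event 11, e4's response at time 11: events 1..10 linearize, events 1..11 do not
every one of the 6 real-time-consistent orders over 5 completed queue ops fails the sequential spec
no escape via the 1 pending operation (e6): every completion choice fails
one such order, e1, e2, e3, e4, e5 (pending dropped), breaks at step 4 where e4 take() → empty is illegal
one such order, e1, e2, e3, e5, e4 (pending dropped), breaks at step 5 where e4 take() → empty is illegal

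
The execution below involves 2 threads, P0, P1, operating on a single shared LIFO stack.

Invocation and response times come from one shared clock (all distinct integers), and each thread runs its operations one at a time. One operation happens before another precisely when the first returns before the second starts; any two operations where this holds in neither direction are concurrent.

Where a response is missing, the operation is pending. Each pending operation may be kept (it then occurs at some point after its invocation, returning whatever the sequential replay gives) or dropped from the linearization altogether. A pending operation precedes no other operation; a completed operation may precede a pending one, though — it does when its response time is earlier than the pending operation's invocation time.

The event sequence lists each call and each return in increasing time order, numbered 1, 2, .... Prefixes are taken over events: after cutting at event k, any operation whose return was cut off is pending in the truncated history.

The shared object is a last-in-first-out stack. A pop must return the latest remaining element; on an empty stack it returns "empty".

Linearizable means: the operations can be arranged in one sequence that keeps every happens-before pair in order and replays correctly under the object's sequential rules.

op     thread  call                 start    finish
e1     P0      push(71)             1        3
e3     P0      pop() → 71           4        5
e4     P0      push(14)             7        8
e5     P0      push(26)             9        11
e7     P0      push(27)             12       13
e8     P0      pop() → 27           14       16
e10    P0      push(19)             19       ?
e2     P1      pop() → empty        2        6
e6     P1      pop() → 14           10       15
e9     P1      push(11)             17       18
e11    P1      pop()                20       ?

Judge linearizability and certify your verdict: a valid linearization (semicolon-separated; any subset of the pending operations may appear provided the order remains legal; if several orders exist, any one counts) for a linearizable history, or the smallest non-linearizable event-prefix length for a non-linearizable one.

linearizable — witness: e1; e3; e2; e4; e6; e5; e7; e8; e9

1. e1 push(71), leaving stack <71>
2. e3 pop() → 71, leaving stack <>
3. e2 pop() → empty, leaving stack <>
4. e4 push(14), leaving stack <14>
5. e6 pop() → 14, leaving stack <>
6. e5 push(26), leaving stack <26>
7. e7 push(27), leaving stack <26,27>
8. e8 pop() → 27, leaving stack <26>
9. e9 push(11), leaving stack <26,11>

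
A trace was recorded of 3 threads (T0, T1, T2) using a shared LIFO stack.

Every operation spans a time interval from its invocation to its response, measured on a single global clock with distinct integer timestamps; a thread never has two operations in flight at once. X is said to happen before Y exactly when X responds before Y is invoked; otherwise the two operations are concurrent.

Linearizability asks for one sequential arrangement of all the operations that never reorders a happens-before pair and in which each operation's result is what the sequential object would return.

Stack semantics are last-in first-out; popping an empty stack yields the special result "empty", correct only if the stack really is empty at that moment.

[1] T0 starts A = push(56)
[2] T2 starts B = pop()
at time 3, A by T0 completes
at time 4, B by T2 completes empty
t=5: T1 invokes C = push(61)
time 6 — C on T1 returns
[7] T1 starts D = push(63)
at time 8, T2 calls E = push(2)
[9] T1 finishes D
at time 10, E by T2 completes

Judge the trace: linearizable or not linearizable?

linearizable

witness order: B, A, C, D, E
1. B pop() → empty, leaving stack <>
2. A push(56), leaving stack <56>
3. C push(61), leaving stack <56,61>
4. D push(63), leaving stack <56,61,63>
5. E push(2), leaving stack <56,61,63,2>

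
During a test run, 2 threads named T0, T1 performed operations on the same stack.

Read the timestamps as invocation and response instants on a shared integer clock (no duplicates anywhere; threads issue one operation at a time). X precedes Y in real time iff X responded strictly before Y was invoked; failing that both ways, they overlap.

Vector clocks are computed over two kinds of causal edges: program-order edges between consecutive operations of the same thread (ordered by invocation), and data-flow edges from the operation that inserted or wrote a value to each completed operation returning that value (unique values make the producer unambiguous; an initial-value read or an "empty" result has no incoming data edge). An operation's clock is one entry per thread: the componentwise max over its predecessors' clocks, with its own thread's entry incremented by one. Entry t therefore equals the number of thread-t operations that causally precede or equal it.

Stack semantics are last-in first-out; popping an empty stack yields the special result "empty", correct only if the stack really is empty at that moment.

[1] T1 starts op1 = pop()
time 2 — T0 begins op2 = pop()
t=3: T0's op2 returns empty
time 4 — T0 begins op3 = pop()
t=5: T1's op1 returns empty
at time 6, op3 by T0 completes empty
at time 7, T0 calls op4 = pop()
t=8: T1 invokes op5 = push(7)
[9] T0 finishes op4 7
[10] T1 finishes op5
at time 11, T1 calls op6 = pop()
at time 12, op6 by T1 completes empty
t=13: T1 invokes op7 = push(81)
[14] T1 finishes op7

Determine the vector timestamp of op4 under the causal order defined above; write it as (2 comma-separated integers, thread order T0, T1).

op1, invoked 1, has no incoming edges; only T1's bump applies → (0, 1)
op2, invoked 2, has no incoming edges; only T0's bump applies → (1, 0)
op5 (invocation 8): componentwise max over VC(op1)=(0, 1), +1 at T1, giving (0, 2)
op3 (invocation 4): componentwise max over VC(op2)=(1, 0), +1 at T0, giving (2, 0)
op6 (invocation 11): componentwise max over VC(op5)=(0, 2), +1 at T1, giving (0, 3)
op7 (invocation 13): componentwise max over VC(op6)=(0, 3), +1 at T1, giving (0, 4)
op4 (invocation 7): componentwise max over VC(op3)=(2, 0), VC(op5)=(0, 2), +1 at T0, giving (3, 2)
target: VC(op4) = (3, 2)

(3, 2)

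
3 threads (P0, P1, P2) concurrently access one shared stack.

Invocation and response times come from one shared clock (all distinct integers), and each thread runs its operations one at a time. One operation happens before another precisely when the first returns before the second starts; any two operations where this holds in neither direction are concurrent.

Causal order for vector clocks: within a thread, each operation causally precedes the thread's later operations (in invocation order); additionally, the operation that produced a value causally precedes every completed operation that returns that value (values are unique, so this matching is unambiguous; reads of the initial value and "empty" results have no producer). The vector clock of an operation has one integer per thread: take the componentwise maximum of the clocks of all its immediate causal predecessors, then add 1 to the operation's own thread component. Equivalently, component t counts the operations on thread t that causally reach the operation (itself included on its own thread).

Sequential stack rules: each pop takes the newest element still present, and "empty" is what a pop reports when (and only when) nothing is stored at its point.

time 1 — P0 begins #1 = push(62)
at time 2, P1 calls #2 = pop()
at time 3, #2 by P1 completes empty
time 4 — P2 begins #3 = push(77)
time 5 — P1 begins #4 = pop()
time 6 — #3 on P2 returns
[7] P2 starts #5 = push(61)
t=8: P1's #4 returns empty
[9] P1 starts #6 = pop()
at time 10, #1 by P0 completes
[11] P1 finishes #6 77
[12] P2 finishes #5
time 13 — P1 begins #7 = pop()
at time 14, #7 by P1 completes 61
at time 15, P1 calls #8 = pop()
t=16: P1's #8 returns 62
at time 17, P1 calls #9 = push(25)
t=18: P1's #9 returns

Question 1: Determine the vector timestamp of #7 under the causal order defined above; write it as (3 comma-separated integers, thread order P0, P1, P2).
(0, 4, 2)

VC(#3, invoked at 4): no causal predecessors; +1 on P2 → (0, 0, 1)
VC(#2, invoked at 2): no causal predecessors; +1 on P1 → (0, 1, 0)
VC(#1, invoked at 1): no causal predecessors; +1 on P0 → (1, 0, 0)
invoked at 7, #5 merges VC(#3)=(0, 0, 1) and bumps P2's slot → (0, 0, 2)
invoked at 5, #4 merges VC(#2)=(0, 1, 0) and bumps P1's slot → (0, 2, 0)
invoked at 9, #6 merges VC(#3)=(0, 0, 1), VC(#4)=(0, 2, 0) and bumps P1's slot → (0, 3, 1)
invoked at 13, #7 merges VC(#5)=(0, 0, 2), VC(#6)=(0, 3, 1) and bumps P1's slot → (0, 4, 2)
invoked at 15, #8 merges VC(#1)=(1, 0, 0), VC(#7)=(0, 4, 2) and bumps P1's slot → (1, 5, 2)
invoked at 17, #9 merges VC(#8)=(1, 5, 2) and bumps P1's slot → (1, 6, 2)
target: VC(#7) = (0, 4, 2)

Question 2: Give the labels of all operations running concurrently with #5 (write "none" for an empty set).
#1, #4, #6

#5 runs from 7 to 12; window-overlapping ops are concurrent
#1 [1,10]: concurrent
#2 [2,3]: before
#3 [4,6]: before
#4 [5,8]: concurrent
#6 [9,11]: concurrent
#7 [13,14]: after
#8 [15,16]: after
#9 [17,18]: after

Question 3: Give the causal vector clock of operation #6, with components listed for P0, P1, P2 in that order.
(0, 3, 1)

root op #3, invoked 4: fresh clock plus P2's own tick → (0, 0, 1)
root op #2, invoked 2: fresh clock plus P1's own tick → (0, 1, 0)
root op #1, invoked 1: fresh clock plus P0's own tick → (1, 0, 0)
#5 (invocation 7): componentwise max over VC(#3)=(0, 0, 1), +1 at P2, giving (0, 0, 2)
#4 (invocation 5): componentwise max over VC(#2)=(0, 1, 0), +1 at P1, giving (0, 2, 0)
#6 (invocation 9): componentwise max over VC(#3)=(0, 0, 1), VC(#4)=(0, 2, 0), +1 at P1, giving (0, 3, 1)
#7 (invocation 13): componentwise max over VC(#5)=(0, 0, 2), VC(#6)=(0, 3, 1), +1 at P1, giving (0, 4, 2)
#8 (invocation 15): componentwise max over VC(#1)=(1, 0, 0), VC(#7)=(0, 4, 2), +1 at P1, giving (1, 5, 2)
#9 (invocation 17): componentwise max over VC(#8)=(1, 5, 2), +1 at P1, giving (1, 6, 2)
target: VC(#6) = (0, 3, 1)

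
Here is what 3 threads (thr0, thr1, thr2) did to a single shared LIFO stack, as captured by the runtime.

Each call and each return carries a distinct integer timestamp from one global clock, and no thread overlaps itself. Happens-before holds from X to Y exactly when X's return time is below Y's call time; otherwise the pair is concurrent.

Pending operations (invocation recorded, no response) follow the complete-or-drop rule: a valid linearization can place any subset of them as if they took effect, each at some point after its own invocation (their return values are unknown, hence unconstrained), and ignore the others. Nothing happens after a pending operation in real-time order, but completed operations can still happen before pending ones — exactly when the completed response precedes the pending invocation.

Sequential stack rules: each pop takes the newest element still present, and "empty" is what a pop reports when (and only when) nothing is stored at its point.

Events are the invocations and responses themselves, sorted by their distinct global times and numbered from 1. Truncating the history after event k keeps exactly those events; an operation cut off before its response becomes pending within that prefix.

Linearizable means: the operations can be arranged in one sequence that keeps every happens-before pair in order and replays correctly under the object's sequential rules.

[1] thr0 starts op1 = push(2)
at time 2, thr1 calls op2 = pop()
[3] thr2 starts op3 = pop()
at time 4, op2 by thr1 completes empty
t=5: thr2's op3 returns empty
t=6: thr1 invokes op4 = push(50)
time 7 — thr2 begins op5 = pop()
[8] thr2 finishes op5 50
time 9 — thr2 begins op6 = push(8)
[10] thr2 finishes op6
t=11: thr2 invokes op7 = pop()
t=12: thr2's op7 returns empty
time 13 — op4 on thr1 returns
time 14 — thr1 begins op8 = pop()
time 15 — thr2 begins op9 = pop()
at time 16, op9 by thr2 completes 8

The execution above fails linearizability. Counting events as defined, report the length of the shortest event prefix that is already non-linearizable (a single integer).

a valid linearization of events 1..11 exists, for instance op2, op3, op1, op4, op5, op6:
1. op2 pop() → empty, leaving stack <>
2. op3 pop() → empty, leaving stack <>
3. op1 push(2) (pending, included), leaving stack <2>
4. op4 push(50) (pending, included), leaving stack <2,50>
5. op5 pop() → 50, leaving stack <2>
6. op6 push(8), leaving stack <2,8>
include event 12 — op7 responding at 12 — and every candidate order breaks
completion choices over the 2 pending operations (op1, op4) were checked; none helps
for example op2, op3, op5, op6, op7 (pending dropped) fails at step 3: op5 pop() → 50 is not legal there
for example op3, op2, op5, op6, op7 (pending dropped) fails at step 3: op5 pop() → 50 is not legal there

12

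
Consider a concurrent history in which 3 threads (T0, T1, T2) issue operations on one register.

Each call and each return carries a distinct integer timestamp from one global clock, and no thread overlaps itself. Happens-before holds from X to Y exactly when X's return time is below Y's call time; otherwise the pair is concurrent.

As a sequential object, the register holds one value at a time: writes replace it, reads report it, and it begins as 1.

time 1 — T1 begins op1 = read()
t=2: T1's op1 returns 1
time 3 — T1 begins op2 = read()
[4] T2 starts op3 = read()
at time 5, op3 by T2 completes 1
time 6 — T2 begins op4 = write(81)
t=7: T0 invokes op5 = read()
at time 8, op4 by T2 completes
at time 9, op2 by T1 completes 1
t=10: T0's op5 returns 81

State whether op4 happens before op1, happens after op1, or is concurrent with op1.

after

op4 spans [6,8], op1 spans [1,2]
resp(op1)=2 < inv(op4)=6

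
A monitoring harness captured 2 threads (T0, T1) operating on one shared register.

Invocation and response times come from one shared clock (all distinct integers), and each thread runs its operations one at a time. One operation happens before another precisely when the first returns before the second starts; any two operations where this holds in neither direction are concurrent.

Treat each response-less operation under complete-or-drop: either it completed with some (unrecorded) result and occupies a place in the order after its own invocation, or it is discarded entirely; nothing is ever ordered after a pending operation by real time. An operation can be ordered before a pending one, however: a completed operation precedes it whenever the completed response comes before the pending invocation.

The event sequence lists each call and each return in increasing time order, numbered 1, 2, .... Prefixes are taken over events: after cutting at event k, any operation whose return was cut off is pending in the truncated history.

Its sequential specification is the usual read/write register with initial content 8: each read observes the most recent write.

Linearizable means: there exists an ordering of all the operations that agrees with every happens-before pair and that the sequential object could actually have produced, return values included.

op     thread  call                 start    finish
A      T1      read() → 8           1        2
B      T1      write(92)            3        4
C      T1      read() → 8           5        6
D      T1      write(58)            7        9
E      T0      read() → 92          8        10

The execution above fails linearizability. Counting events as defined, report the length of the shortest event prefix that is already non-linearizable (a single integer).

6

a valid linearization of events 1..5 exists, for instance A, B:
after step 1 (A read() → 8): value 8
after step 2 (B write(92)): value 92
once event 6 joins (C's response, time 6), exhaustive search finds no witness
take A, B, C: step 3 already fails, because C read() → 8 cannot occur there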